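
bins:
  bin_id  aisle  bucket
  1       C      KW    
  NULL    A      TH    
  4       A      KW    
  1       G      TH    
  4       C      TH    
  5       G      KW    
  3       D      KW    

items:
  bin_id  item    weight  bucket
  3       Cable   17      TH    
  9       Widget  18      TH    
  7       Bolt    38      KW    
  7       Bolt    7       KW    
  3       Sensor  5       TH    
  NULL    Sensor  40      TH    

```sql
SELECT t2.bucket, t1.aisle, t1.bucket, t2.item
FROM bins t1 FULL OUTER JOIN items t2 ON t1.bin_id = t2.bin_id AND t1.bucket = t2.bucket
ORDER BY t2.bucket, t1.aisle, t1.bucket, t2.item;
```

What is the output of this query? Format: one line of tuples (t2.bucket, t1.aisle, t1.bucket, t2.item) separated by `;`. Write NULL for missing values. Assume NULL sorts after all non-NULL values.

FULL OUTER JOIN keeps every row from both sides; unmatched rows get NULL for the other side's columns.
Matching on t1.bin_id = t2.bin_id AND t1.bucket = t2.bucket. A NULL in a compared column never satisfies the condition.
Matched pairs: 0; unmatched t1 rows kept: 7; unmatched t2 rows kept: 6.

(KW, NULL, NULL, Bolt); (KW, NULL, NULL, Bolt); (TH, NULL, NULL, Cable); (TH, NULL, NULL, Sensor); (TH, NULL, NULL, Sensor); (TH, NULL, NULL, Widget); (NULL, A, KW, NULL); (NULL, A, TH, NULL); (NULL, C, KW, NULL); (NULL, C, TH, NULL); (NULL, D, KW, NULL); (NULL, G, KW, NULL); (NULL, G, TH, NULL)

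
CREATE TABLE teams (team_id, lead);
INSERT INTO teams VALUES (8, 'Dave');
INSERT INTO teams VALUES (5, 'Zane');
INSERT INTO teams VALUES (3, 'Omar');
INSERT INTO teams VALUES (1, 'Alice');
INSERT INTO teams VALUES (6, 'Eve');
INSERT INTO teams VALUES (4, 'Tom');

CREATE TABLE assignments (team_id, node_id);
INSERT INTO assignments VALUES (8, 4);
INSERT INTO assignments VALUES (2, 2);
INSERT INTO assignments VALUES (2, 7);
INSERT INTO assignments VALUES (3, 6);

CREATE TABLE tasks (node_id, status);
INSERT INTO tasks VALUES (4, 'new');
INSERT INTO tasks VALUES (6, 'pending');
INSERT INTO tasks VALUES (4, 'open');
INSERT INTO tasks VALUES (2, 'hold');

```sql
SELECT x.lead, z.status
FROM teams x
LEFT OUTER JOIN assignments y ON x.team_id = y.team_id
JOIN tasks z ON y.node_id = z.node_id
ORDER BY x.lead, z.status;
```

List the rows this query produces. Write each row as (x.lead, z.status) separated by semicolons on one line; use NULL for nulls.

Joins associate left-to-right: teams LEFT JOIN assignments on team_id gives 6 intermediate row(s).
Then INNER JOIN `tasks z` on node_id: keep only rows whose y.node_id appears in z.

(Dave, new); (Dave, open); (Omar, pending)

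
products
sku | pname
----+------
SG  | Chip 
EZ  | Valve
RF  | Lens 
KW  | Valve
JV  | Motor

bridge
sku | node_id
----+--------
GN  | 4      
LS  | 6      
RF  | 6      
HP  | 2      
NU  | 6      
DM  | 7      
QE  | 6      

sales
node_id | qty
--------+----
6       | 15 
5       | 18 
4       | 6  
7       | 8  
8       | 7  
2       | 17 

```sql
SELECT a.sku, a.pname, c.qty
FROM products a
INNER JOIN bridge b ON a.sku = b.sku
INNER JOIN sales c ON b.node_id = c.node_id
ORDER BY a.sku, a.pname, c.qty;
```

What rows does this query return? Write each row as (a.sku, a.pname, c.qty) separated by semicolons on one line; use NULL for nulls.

Joins associate left-to-right: products INNER JOIN bridge on sku gives 1 intermediate row(s).
Then INNER JOIN `sales c` on node_id: keep only rows whose b.node_id appears in c.

(RF, Lens, 15)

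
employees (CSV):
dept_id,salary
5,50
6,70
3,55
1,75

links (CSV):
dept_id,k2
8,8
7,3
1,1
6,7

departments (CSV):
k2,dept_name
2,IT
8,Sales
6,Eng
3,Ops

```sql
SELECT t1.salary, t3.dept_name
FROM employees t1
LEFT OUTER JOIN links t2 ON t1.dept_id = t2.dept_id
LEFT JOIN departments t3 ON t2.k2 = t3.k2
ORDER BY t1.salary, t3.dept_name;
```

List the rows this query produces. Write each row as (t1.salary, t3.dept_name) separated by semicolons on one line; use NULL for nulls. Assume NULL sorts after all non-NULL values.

Evaluate left to right. First `employees t1 LEFT JOIN links t2` on dept_id: 4 row(s).
Then LEFT JOIN `departments t3` on k2: each of those 4 rows is kept; rows whose t2.k2 has no match in t3 get NULL for t3's columns.

(50, NULL); (55, NULL); (70, NULL); (75, NULL)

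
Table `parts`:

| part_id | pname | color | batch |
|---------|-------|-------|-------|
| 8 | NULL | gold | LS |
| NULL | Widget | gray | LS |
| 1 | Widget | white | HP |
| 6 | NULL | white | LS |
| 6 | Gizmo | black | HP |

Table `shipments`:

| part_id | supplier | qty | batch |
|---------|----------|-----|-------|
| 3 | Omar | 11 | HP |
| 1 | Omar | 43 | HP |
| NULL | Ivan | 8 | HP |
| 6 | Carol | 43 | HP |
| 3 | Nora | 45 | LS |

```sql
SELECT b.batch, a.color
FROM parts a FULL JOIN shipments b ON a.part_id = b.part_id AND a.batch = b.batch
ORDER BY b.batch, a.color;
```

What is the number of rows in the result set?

8

FULL OUTER JOIN keeps every row from both sides; unmatched rows get NULL for the other side's columns.
Matching on a.part_id = b.part_id AND a.batch = b.batch. A NULL in a compared column never satisfies the condition.
Matched pairs: 2; unmatched a rows kept: 3; unmatched b rows kept: 3.
Total: 2 matched + 6 padded = 8 rows.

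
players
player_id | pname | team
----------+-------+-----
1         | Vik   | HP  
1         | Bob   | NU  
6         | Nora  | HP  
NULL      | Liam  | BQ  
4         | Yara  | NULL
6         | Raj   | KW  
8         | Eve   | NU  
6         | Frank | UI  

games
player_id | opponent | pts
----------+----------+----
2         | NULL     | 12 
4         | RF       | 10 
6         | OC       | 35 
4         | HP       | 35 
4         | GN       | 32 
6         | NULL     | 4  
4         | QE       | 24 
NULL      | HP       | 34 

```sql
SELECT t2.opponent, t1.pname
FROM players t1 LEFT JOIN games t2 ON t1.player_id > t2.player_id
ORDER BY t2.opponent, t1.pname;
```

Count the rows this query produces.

26

LEFT JOIN keeps every row from `players`; unmatched rows get NULL for `games`'s columns.
Matching on t1.player_id > t2.player_id. A NULL in a compared column never satisfies the condition.
- t1 (player_id=1) has no partner → padded with NULL.
- t1 (player_id=1) has no partner → padded with NULL.
- t1 (player_id=6) pairs with 5 row(s) of t2.
- t1 (player_id=NULL) has no partner → padded with NULL.
- t1 (player_id=4) pairs with 1 row(s) of t2.
- t1 (player_id=6) pairs with 5 row(s) of t2.
- t1 (player_id=8) pairs with 7 row(s) of t2.
- t1 (player_id=6) pairs with 5 row(s) of t2.
Total: 23 matched + 3 padded = 26 rows.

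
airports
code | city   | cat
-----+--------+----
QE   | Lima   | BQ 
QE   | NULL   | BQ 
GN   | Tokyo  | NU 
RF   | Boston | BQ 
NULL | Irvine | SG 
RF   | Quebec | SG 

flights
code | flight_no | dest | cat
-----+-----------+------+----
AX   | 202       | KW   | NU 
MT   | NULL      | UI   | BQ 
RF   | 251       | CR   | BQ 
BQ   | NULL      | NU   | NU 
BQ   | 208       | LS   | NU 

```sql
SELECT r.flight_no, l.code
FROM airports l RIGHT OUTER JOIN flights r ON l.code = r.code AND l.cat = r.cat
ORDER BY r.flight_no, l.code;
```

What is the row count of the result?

5

RIGHT JOIN keeps every row from `flights`; unmatched rows get NULL for `airports`'s columns.
Matching on l.code = r.code AND l.cat = r.cat. A NULL in a compared column never satisfies the condition.
- code=QE, cat=BQ: no matching r row.
- code=QE, cat=BQ: no matching r row.
- code=GN, cat=NU: no matching r row.
- code=RF, cat=BQ: 1 matching r row(s), so 1 row(s) emitted.
- code=NULL, cat=SG: no matching r row.
- code=RF, cat=SG: no matching r row.
- 4 row(s) from r found no l partner → padded with NULL.
Total: 1 matched + 4 padded = 5 rows.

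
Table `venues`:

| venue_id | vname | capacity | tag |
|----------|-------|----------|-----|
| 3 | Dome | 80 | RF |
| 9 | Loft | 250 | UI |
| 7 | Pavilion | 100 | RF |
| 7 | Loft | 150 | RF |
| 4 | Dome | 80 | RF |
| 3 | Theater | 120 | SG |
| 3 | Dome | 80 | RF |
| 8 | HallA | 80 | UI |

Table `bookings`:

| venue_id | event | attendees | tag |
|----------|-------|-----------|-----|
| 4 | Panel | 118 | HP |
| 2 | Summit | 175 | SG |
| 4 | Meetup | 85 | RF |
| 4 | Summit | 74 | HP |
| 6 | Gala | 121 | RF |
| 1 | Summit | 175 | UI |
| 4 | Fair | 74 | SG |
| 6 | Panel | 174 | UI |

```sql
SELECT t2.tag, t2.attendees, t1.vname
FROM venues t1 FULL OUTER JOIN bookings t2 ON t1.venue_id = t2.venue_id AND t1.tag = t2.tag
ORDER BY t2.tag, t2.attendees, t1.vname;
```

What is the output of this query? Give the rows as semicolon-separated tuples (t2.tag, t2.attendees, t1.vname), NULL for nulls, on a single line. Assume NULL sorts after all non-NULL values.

FULL OUTER JOIN keeps every row from both sides; unmatched rows get NULL for the other side's columns.
Matching on t1.venue_id = t2.venue_id AND t1.tag = t2.tag.
Matched pairs: 1; unmatched t1 rows kept: 7; unmatched t2 rows kept: 7.

(HP, 74, NULL); (HP, 118, NULL); (RF, 85, Dome); (RF, 121, NULL); (SG, 74, NULL); (SG, 175, NULL); (UI, 174, NULL); (UI, 175, NULL); (NULL, NULL, Dome); (NULL, NULL, Dome); (NULL, NULL, HallA); (NULL, NULL, Loft); (NULL, NULL, Loft); (NULL, NULL, Pavilion); (NULL, NULL, Theater)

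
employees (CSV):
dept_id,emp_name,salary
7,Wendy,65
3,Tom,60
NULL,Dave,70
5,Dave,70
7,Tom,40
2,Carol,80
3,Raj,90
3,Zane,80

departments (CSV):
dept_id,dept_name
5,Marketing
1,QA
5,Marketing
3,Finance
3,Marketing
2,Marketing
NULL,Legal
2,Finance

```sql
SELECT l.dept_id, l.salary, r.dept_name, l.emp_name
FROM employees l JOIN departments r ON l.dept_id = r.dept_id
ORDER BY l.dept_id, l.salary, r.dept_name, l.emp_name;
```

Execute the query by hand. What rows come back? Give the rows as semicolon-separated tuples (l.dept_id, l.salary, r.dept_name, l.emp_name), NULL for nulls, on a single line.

(2, 80, Finance, Carol); (2, 80, Marketing, Carol); (3, 60, Finance, Tom); (3, 60, Marketing, Tom); (3, 80, Finance, Zane); (3, 80, Marketing, Zane); (3, 90, Finance, Raj); (3, 90, Marketing, Raj); (5, 70, Marketing, Dave); (5, 70, Marketing, Dave)

INNER JOIN keeps only pairs where the ON condition holds.
Matching on l.dept_id = r.dept_id. A NULL in a compared column never satisfies the condition.
Matched pairs: 10.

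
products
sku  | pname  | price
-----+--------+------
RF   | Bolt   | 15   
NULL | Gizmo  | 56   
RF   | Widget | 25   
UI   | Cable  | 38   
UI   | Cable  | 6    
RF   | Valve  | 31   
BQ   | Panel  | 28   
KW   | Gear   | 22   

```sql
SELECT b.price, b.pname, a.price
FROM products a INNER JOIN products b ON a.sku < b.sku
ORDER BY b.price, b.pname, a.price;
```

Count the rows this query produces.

INNER JOIN keeps only pairs where the ON condition holds.
Matching on a.sku < b.sku. A NULL in a compared column never satisfies the condition.
Matched pairs: 17.
Total: 17 rows.

17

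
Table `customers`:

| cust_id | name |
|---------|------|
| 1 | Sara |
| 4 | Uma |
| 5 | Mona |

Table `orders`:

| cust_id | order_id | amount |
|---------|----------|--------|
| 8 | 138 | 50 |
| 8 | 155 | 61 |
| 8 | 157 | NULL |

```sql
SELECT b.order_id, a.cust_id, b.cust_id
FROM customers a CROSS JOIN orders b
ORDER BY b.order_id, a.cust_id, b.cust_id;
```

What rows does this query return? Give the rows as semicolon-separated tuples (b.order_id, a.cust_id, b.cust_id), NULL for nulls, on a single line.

(138, 1, 8); (138, 4, 8); (138, 5, 8); (155, 1, 8); (155, 4, 8); (155, 5, 8); (157, 1, 8); (157, 4, 8); (157, 5, 8)

CROSS JOIN pairs every row of `customers` with every row of `orders`: 3 × 3 = 9 rows.
After projecting and ordering:
b.order_id | a.cust_id | b.cust_id
138 | 1 | 8
138 | 4 | 8
138 | 5 | 8
155 | 1 | 8
155 | 4 | 8
155 | 5 | 8
157 | 1 | 8
157 | 4 | 8
157 | 5 | 8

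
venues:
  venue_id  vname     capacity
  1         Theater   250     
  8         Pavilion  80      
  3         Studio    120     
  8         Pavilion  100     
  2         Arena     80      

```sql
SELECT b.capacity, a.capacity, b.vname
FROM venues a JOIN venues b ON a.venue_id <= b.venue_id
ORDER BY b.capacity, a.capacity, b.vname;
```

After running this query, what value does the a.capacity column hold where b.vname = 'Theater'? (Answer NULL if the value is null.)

250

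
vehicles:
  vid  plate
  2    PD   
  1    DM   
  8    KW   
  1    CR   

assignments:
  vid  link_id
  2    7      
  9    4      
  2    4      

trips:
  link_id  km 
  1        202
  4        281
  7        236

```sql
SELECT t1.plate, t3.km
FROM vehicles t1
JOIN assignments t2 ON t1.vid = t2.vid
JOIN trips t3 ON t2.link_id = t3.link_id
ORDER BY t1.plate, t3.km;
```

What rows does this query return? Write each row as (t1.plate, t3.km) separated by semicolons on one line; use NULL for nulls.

Evaluate left to right. First `vehicles t1 INNER JOIN assignments t2` on vid: 2 row(s).
Then INNER JOIN `trips t3` on link_id: keep only rows whose t2.link_id appears in t3.

(PD, 236); (PD, 281)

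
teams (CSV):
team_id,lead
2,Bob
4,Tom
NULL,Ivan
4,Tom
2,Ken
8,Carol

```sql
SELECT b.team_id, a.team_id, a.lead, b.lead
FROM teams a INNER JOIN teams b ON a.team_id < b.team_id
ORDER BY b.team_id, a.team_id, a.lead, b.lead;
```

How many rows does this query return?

8

INNER JOIN keeps only pairs where the ON condition holds.
Matching on a.team_id < b.team_id. A NULL in a compared column never satisfies the condition.
Matched pairs: 8.
Total: 8 rows.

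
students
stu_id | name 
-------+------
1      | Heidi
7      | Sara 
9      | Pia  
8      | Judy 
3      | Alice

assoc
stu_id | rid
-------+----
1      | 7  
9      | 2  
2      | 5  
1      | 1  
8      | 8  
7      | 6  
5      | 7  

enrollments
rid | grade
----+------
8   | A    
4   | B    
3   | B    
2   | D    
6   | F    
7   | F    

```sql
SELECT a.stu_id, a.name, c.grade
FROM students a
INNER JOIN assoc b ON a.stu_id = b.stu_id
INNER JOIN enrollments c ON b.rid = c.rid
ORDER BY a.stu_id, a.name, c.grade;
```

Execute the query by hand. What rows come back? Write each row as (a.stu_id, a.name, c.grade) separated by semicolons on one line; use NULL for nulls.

Step 1 — a INNER JOIN b on stu_id → 5 row(s).
Then INNER JOIN `enrollments c` on rid: keep only rows whose b.rid appears in c.

(1, Heidi, F); (7, Sara, F); (8, Judy, A); (9, Pia, D)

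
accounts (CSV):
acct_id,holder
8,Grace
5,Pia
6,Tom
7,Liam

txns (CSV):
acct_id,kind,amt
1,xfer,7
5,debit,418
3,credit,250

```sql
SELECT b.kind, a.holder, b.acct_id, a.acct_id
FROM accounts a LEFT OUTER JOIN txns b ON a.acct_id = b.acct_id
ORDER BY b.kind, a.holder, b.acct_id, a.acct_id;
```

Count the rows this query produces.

4

LEFT JOIN keeps every row from `accounts`; unmatched rows get NULL for `txns`'s columns.
Matching on a.acct_id = b.acct_id.
- a row (acct_id=8): no match → kept, b columns NULL.
- a row (acct_id=5): matches 1 b row(s) → 1 output row(s).
- a row (acct_id=6): no match → kept, b columns NULL.
- a row (acct_id=7): no match → kept, b columns NULL.
Total: 1 matched + 3 padded = 4 rows.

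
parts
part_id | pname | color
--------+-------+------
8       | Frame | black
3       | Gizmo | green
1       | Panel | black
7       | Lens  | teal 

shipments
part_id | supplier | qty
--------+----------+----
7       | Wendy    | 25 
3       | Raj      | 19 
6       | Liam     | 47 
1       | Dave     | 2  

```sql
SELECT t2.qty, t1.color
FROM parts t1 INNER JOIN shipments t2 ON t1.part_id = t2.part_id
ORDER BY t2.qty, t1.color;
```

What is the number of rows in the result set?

3

INNER JOIN keeps only pairs where the ON condition holds.
Matching on t1.part_id = t2.part_id.
- t1[0] part_id=8 → no match; dropped.
- t1[1] part_id=3 → 1 match(es) in t2 → 1 row(s).
- t1[2] part_id=1 → 1 match(es) in t2 → 1 row(s).
- t1[3] part_id=7 → 1 match(es) in t2 → 1 row(s).
Total: 3 rows.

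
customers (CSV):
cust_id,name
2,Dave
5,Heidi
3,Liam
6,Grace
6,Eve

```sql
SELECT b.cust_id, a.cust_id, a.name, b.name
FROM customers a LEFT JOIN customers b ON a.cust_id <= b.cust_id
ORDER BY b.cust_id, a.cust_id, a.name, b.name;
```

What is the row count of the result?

16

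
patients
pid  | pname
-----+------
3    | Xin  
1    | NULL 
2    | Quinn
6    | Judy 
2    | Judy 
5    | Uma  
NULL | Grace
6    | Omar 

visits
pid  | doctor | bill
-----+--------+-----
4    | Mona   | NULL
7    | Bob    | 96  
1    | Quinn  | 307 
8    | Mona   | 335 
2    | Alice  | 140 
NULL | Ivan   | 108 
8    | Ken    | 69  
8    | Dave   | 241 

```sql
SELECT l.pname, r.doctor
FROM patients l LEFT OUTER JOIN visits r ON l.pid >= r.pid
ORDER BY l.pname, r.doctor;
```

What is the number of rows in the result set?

LEFT JOIN keeps every row from `patients`; unmatched rows get NULL for `visits`'s columns.
Matching on l.pid >= r.pid. A NULL in a compared column never satisfies the condition.
Matched pairs: 16; unmatched l rows kept: 1.
Total: 16 matched + 1 padded = 17 rows.

17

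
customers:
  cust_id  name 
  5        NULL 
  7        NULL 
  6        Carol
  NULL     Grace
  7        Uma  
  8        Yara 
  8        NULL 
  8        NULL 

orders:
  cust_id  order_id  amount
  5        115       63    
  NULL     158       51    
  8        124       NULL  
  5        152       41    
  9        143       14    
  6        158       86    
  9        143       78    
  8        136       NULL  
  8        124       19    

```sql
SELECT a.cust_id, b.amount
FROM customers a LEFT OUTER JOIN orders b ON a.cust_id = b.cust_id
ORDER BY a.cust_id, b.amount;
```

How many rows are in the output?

15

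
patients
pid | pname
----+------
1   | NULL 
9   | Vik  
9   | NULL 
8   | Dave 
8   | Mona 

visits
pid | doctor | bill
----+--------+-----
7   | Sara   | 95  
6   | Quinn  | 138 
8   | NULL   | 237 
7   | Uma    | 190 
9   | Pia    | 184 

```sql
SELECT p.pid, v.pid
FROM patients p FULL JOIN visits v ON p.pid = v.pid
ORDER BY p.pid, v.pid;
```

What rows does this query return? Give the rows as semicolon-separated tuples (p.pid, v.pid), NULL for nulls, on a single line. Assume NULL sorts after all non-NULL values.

(1, NULL); (8, 8); (8, 8); (9, 9); (9, 9); (NULL, 6); (NULL, 7); (NULL, 7)

FULL OUTER JOIN keeps every row from both sides; unmatched rows get NULL for the other side's columns.
Matching on p.pid = v.pid.
Matched pairs: 4; unmatched p rows kept: 1; unmatched v rows kept: 3.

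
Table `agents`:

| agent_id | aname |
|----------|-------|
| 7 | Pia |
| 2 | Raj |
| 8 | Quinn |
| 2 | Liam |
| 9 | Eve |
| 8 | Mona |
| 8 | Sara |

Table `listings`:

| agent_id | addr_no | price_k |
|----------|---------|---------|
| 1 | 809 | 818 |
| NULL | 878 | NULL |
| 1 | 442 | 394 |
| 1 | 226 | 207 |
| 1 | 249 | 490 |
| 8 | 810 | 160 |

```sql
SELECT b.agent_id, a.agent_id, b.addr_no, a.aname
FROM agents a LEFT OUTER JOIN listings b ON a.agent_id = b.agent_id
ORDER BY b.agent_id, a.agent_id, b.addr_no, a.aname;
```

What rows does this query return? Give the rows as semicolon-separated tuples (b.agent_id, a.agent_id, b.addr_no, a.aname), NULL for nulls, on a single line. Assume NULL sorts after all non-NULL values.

(8, 8, 810, Mona); (8, 8, 810, Quinn); (8, 8, 810, Sara); (NULL, 2, NULL, Liam); (NULL, 2, NULL, Raj); (NULL, 7, NULL, Pia); (NULL, 9, NULL, Eve)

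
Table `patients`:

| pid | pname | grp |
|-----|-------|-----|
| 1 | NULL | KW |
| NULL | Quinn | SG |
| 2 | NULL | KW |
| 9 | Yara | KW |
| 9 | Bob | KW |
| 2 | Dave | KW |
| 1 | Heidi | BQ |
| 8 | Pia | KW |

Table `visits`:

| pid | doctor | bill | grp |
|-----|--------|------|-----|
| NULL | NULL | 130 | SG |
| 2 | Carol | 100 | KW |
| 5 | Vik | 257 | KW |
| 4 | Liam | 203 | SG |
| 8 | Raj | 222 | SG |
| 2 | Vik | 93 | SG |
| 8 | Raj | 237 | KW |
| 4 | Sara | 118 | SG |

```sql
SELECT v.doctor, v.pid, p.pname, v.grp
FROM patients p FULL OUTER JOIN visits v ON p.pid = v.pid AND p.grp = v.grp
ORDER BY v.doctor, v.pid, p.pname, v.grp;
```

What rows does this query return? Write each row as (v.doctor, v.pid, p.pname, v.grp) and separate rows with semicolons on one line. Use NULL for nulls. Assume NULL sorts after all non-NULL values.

(Carol, 2, Dave, KW); (Carol, 2, NULL, KW); (Liam, 4, NULL, SG); (Raj, 8, Pia, KW); (Raj, 8, NULL, SG); (Sara, 4, NULL, SG); (Vik, 2, NULL, SG); (Vik, 5, NULL, KW); (NULL, NULL, Bob, NULL); (NULL, NULL, Heidi, NULL); (NULL, NULL, Quinn, NULL); (NULL, NULL, Yara, NULL); (NULL, NULL, NULL, SG); (NULL, NULL, NULL, NULL)

FULL OUTER JOIN keeps every row from both sides; unmatched rows get NULL for the other side's columns.
Matching on p.pid = v.pid AND p.grp = v.grp. A NULL in a compared column never satisfies the condition.
- p row (pid=1, grp=KW): no match → kept, v columns NULL.
- p row (pid=NULL, grp=SG): no match → kept, v columns NULL.
- p row (pid=2, grp=KW): matches 1 v row(s) → 1 output row(s).
- p row (pid=9, grp=KW): no match → kept, v columns NULL.
- p row (pid=9, grp=KW): no match → kept, v columns NULL.
- p row (pid=2, grp=KW): matches 1 v row(s) → 1 output row(s).
- p row (pid=1, grp=BQ): no match → kept, v columns NULL.
- p row (pid=8, grp=KW): matches 1 v row(s) → 1 output row(s).
- 6 row(s) from v found no p partner → padded with NULL.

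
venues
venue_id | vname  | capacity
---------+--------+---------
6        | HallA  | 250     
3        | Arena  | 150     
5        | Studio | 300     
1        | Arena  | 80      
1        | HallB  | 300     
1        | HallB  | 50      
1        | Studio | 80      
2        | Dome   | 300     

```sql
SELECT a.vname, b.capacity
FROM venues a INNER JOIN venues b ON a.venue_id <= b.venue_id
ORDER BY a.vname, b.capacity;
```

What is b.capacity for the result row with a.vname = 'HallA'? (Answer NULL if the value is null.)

250

INNER JOIN keeps only pairs where the ON condition holds.
Matching on a.venue_id <= b.venue_id.
Matched pairs: 42.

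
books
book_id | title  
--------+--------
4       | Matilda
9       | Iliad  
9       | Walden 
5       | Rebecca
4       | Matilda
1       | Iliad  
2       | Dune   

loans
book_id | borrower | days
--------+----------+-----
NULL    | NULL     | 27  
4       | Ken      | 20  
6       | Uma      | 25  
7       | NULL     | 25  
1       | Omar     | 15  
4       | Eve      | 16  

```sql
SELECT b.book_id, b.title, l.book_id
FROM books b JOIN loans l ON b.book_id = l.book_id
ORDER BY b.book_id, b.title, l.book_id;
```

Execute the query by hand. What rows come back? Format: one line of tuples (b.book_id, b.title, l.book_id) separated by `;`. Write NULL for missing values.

(1, Iliad, 1); (4, Matilda, 4); (4, Matilda, 4); (4, Matilda, 4); (4, Matilda, 4)

INNER JOIN keeps only pairs where the ON condition holds.
Matching on b.book_id = l.book_id. A NULL in a compared column never satisfies the condition.
Matched pairs: 5.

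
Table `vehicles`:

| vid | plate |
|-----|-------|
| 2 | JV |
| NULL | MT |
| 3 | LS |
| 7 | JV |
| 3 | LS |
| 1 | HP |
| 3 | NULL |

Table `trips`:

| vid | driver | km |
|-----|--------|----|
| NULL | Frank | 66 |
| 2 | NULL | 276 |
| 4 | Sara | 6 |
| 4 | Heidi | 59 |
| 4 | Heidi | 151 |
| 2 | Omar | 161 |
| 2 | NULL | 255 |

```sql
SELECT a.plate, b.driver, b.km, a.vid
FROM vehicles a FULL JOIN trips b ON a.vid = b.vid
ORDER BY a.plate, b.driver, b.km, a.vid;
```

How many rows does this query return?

13

FULL OUTER JOIN keeps every row from both sides; unmatched rows get NULL for the other side's columns.
Matching on a.vid = b.vid. A NULL in a compared column never satisfies the condition.
- a[0] vid=2 → 3 match(es) in b → 3 row(s).
- a[1] vid=NULL → no match; kept with NULLs on the b side.
- a[2] vid=3 → no match; kept with NULLs on the b side.
- a[3] vid=7 → no match; kept with NULLs on the b side.
- a[4] vid=3 → no match; kept with NULLs on the b side.
- a[5] vid=1 → no match; kept with NULLs on the b side.
- a[6] vid=3 → no match; kept with NULLs on the b side.
- 4 row(s) from b found no a partner → padded with NULL.
Total: 3 matched + 10 padded = 13 rows.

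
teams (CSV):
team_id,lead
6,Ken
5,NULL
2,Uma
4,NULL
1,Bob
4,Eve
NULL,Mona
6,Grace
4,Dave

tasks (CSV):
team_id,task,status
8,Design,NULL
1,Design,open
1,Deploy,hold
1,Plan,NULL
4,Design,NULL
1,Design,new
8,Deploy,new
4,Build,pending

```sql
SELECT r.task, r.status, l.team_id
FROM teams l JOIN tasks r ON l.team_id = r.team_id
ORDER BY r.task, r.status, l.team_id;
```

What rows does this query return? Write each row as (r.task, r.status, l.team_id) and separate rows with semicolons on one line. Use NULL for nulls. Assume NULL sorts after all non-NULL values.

(Build, pending, 4); (Build, pending, 4); (Build, pending, 4); (Deploy, hold, 1); (Design, new, 1); (Design, open, 1); (Design, NULL, 4); (Design, NULL, 4); (Design, NULL, 4); (Plan, NULL, 1)

INNER JOIN keeps only pairs where the ON condition holds.
Matching on l.team_id = r.team_id. A NULL in a compared column never satisfies the condition.
- l row (team_id=6): no match → dropped.
- l row (team_id=5): no match → dropped.
- l row (team_id=2): no match → dropped.
- l row (team_id=4): matches 2 r row(s) → 2 output row(s).
- l row (team_id=1): matches 4 r row(s) → 4 output row(s).
- l row (team_id=4): matches 2 r row(s) → 2 output row(s).
- l row (team_id=NULL): no match → dropped.
- l row (team_id=6): no match → dropped.
- l row (team_id=4): matches 2 r row(s) → 2 output row(s).
After projecting and ordering:
r.task | r.status | l.team_id
Build | pending | 4
Build | pending | 4
Build | pending | 4
Deploy | hold | 1
Design | new | 1
Design | open | 1
Design | NULL | 4
Design | NULL | 4
Design | NULL | 4
Plan | NULL | 1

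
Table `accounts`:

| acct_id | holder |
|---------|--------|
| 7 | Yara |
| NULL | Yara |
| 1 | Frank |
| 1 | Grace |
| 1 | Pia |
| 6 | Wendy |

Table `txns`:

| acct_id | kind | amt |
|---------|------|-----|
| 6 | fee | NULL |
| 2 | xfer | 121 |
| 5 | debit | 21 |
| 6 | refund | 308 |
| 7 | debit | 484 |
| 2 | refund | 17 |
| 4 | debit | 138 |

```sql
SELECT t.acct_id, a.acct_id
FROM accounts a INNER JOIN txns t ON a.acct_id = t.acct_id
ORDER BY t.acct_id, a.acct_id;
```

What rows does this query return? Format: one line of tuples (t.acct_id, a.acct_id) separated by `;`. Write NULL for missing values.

(6, 6); (6, 6); (7, 7)

INNER JOIN keeps only pairs where the ON condition holds.
Matching on a.acct_id = t.acct_id. A NULL in a compared column never satisfies the condition.
Matched pairs: 3.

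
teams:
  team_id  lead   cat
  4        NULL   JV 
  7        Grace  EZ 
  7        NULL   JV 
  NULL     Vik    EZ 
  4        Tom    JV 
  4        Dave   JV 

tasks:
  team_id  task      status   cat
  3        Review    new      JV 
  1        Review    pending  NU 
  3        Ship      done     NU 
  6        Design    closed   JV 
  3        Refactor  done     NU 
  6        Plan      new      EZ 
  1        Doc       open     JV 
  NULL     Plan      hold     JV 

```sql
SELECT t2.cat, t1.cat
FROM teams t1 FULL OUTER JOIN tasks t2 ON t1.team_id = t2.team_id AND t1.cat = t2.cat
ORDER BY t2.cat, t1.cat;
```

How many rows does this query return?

FULL OUTER JOIN keeps every row from both sides; unmatched rows get NULL for the other side's columns.
Matching on t1.team_id = t2.team_id AND t1.cat = t2.cat. A NULL in a compared column never satisfies the condition.
Matched pairs: 0; unmatched t1 rows kept: 6; unmatched t2 rows kept: 8.
Total: 0 matched + 14 padded = 14 rows.

14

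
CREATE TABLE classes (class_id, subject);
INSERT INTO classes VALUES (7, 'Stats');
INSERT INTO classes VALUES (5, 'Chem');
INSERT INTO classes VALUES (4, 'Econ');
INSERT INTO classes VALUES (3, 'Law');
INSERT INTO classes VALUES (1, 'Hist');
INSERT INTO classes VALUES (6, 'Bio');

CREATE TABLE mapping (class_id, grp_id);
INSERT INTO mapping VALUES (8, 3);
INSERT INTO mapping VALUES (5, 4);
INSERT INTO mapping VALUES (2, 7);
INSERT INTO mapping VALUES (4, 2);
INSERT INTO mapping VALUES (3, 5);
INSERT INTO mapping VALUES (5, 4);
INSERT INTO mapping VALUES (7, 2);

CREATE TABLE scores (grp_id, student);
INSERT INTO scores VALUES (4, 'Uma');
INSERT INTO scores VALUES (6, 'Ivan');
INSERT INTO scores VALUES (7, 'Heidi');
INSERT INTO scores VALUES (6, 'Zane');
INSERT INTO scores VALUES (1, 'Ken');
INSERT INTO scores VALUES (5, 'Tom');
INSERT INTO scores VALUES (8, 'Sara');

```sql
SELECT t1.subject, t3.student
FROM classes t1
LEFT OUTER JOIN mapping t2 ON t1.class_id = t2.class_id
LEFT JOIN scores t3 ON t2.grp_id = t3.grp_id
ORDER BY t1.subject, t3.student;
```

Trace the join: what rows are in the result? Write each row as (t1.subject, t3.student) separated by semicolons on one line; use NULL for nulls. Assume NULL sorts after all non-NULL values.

Evaluate left to right. First `classes t1 LEFT JOIN mapping t2` on class_id: 7 row(s).
Then LEFT JOIN `scores t3` on grp_id: each of those 7 rows is kept; rows whose t2.grp_id has no match in t3 get NULL for t3's columns.

(Bio, NULL); (Chem, Uma); (Chem, Uma); (Econ, NULL); (Hist, NULL); (Law, Tom); (Stats, NULL)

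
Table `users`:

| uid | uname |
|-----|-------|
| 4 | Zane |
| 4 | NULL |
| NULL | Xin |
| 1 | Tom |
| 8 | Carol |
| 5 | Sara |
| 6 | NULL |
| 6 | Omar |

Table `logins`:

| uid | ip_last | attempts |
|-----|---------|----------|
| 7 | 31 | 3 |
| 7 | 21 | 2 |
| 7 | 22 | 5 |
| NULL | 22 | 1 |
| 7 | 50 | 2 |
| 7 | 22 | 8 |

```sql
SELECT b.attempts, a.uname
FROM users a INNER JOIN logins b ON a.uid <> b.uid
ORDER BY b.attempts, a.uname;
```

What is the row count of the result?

INNER JOIN keeps only pairs where the ON condition holds.
Matching on a.uid <> b.uid. A NULL in a compared column never satisfies the condition.
- a row (uid=4): matches 5 b row(s) → 5 output row(s).
- a row (uid=4): matches 5 b row(s) → 5 output row(s).
- a row (uid=NULL): no match → dropped.
- a row (uid=1): matches 5 b row(s) → 5 output row(s).
- a row (uid=8): matches 5 b row(s) → 5 output row(s).
- a row (uid=5): matches 5 b row(s) → 5 output row(s).
- a row (uid=6): matches 5 b row(s) → 5 output row(s).
- a row (uid=6): matches 5 b row(s) → 5 output row(s).
Total: 35 rows.

35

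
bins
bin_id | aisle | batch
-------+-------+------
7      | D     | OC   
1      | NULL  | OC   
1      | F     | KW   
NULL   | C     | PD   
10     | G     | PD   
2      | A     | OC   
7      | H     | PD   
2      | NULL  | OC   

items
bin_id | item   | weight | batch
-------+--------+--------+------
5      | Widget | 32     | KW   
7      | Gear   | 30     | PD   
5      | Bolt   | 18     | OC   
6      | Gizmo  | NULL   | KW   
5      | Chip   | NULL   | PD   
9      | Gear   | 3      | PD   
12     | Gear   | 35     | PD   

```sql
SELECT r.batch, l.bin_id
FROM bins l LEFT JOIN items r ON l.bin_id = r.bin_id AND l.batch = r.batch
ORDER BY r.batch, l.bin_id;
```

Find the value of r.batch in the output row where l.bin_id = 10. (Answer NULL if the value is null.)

LEFT JOIN keeps every row from `bins`; unmatched rows get NULL for `items`'s columns.
Matching on l.bin_id = r.bin_id AND l.batch = r.batch. A NULL in a compared column never satisfies the condition.
- l (bin_id=7, batch=OC) has no partner → padded with NULL.
- l (bin_id=1, batch=OC) has no partner → padded with NULL.
- l (bin_id=1, batch=KW) has no partner → padded with NULL.
- l (bin_id=NULL, batch=PD) has no partner → padded with NULL.
- l (bin_id=10, batch=PD) has no partner → padded with NULL.
- l (bin_id=2, batch=OC) has no partner → padded with NULL.
- l (bin_id=7, batch=PD) pairs with 1 row(s) of r.
- l (bin_id=2, batch=OC) has no partner → padded with NULL.

NULL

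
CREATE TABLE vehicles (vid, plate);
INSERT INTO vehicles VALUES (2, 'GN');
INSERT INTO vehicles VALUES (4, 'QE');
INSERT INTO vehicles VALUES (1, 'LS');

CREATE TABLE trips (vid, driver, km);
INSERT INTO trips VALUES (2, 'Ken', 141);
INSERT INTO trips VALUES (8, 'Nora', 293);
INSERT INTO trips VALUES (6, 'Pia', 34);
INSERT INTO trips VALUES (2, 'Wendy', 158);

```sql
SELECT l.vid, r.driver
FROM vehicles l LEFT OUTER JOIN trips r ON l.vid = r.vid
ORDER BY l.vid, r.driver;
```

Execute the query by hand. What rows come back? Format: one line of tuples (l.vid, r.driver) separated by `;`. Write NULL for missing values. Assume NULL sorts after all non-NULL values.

(1, NULL); (2, Ken); (2, Wendy); (4, NULL)

LEFT JOIN keeps every row from `vehicles`; unmatched rows get NULL for `trips`'s columns.
Matching on l.vid = r.vid.
- l[0] vid=2 → 2 match(es) in r → 2 row(s).
- l[1] vid=4 → no match; kept with NULLs on the r side.
- l[2] vid=1 → no match; kept with NULLs on the r side.
After projecting and ordering:
l.vid | r.driver
1 | NULL
2 | Ken
2 | Wendy
4 | NULL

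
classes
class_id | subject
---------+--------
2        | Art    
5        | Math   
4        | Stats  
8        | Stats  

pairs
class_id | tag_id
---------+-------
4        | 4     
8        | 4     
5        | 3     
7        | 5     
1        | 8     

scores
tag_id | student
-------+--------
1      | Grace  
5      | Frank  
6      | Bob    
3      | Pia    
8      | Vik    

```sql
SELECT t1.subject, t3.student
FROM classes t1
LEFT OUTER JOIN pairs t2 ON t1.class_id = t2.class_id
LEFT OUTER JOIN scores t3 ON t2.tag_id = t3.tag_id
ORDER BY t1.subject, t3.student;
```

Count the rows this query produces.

4

Joins associate left-to-right: classes LEFT JOIN pairs on class_id gives 4 intermediate row(s).
Then LEFT JOIN `scores t3` on tag_id: each of those 4 rows is kept; rows whose t2.tag_id has no match in t3 get NULL for t3's columns.
Result: 4 row(s).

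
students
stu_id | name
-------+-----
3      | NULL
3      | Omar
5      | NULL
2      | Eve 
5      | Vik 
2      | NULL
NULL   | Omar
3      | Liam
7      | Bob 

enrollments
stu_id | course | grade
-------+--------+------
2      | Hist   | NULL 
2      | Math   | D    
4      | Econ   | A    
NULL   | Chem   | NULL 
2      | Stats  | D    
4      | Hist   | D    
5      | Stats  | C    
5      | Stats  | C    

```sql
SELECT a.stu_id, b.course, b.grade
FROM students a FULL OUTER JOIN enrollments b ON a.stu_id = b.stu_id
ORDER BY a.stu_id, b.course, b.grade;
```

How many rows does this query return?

FULL OUTER JOIN keeps every row from both sides; unmatched rows get NULL for the other side's columns.
Matching on a.stu_id = b.stu_id. A NULL in a compared column never satisfies the condition.
- a row (stu_id=3): no match → kept, b columns NULL.
- a row (stu_id=3): no match → kept, b columns NULL.
- a row (stu_id=5): matches 2 b row(s) → 2 output row(s).
- a row (stu_id=2): matches 3 b row(s) → 3 output row(s).
- a row (stu_id=5): matches 2 b row(s) → 2 output row(s).
- a row (stu_id=2): matches 3 b row(s) → 3 output row(s).
- a row (stu_id=NULL): no match → kept, b columns NULL.
- a row (stu_id=3): no match → kept, b columns NULL.
- a row (stu_id=7): no match → kept, b columns NULL.
- 3 b row(s) had no a match → kept, a columns NULL.
Total: 10 matched + 8 padded = 18 rows.

18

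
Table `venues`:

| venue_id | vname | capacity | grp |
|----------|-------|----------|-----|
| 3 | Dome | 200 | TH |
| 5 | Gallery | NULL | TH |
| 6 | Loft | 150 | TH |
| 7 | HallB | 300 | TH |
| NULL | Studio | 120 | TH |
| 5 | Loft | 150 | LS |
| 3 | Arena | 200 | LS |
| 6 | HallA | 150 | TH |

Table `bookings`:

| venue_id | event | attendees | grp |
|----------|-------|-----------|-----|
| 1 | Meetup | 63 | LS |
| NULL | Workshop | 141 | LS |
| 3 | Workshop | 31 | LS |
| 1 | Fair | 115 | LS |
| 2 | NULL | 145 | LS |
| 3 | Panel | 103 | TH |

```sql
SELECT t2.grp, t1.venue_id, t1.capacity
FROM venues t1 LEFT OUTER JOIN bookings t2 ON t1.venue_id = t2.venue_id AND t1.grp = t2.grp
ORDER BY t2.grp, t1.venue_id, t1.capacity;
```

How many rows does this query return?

LEFT JOIN keeps every row from `venues`; unmatched rows get NULL for `bookings`'s columns.
Matching on t1.venue_id = t2.venue_id AND t1.grp = t2.grp. A NULL in a compared column never satisfies the condition.
- t1 (venue_id=3, grp=TH) pairs with 1 row(s) of t2.
- t1 (venue_id=5, grp=TH) has no partner → padded with NULL.
- t1 (venue_id=6, grp=TH) has no partner → padded with NULL.
- t1 (venue_id=7, grp=TH) has no partner → padded with NULL.
- t1 (venue_id=NULL, grp=TH) has no partner → padded with NULL.
- t1 (venue_id=5, grp=LS) has no partner → padded with NULL.
- t1 (venue_id=3, grp=LS) pairs with 1 row(s) of t2.
- t1 (venue_id=6, grp=TH) has no partner → padded with NULL.
Total: 2 matched + 6 padded = 8 rows.

8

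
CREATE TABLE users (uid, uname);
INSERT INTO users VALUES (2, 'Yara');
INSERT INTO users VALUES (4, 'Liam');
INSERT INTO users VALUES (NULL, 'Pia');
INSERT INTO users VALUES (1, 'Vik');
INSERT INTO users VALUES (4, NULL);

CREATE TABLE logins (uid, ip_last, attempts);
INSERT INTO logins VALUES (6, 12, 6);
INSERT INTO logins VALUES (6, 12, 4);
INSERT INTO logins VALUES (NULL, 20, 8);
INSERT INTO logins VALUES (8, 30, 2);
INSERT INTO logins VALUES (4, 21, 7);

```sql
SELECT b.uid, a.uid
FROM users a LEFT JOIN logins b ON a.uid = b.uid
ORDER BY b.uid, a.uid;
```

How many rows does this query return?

LEFT JOIN keeps every row from `users`; unmatched rows get NULL for `logins`'s columns.
Matching on a.uid = b.uid. A NULL in a compared column never satisfies the condition.
Matched pairs: 2; unmatched a rows kept: 3.
Total: 2 matched + 3 padded = 5 rows.

5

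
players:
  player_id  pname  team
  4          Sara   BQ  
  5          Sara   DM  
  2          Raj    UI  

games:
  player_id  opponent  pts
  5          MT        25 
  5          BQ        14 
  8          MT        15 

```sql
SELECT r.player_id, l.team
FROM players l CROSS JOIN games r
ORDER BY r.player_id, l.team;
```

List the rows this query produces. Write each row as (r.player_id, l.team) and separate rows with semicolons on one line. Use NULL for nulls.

(5, BQ); (5, BQ); (5, DM); (5, DM); (5, UI); (5, UI); (8, BQ); (8, DM); (8, UI)

CROSS JOIN pairs every row of `players` with every row of `games`: 3 × 3 = 9 rows.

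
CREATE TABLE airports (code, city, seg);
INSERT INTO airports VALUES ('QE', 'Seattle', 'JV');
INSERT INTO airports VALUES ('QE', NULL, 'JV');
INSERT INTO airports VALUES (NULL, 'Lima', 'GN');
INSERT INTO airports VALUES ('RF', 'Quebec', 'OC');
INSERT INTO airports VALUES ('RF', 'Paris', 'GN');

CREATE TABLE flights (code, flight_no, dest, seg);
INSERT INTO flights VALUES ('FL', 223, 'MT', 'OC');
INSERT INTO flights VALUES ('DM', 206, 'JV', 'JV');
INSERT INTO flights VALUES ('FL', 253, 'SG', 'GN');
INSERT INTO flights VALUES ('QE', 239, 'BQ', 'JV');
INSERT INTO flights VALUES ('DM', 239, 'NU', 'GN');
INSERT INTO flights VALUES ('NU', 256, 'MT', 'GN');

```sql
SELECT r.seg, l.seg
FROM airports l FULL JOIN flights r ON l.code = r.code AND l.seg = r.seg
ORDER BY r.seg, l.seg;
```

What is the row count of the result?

FULL OUTER JOIN keeps every row from both sides; unmatched rows get NULL for the other side's columns.
Matching on l.code = r.code AND l.seg = r.seg. A NULL in a compared column never satisfies the condition.
Matched pairs: 2; unmatched l rows kept: 3; unmatched r rows kept: 5.
Total: 2 matched + 8 padded = 10 rows.

10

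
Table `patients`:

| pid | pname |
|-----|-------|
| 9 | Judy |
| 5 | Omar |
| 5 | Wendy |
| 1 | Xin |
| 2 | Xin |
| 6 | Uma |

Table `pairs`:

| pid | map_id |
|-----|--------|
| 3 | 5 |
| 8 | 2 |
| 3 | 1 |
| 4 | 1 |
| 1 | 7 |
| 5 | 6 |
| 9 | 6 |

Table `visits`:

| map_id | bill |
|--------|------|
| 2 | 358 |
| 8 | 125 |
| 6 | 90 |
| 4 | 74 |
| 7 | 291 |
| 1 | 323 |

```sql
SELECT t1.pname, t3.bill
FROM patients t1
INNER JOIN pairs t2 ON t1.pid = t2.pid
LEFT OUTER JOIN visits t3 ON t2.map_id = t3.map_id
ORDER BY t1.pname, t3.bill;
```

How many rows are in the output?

Joins associate left-to-right: patients INNER JOIN pairs on pid gives 4 intermediate row(s).
Then LEFT JOIN `visits t3` on map_id: each of those 4 rows is kept; rows whose t2.map_id has no match in t3 get NULL for t3's columns.
Result: 4 row(s).

4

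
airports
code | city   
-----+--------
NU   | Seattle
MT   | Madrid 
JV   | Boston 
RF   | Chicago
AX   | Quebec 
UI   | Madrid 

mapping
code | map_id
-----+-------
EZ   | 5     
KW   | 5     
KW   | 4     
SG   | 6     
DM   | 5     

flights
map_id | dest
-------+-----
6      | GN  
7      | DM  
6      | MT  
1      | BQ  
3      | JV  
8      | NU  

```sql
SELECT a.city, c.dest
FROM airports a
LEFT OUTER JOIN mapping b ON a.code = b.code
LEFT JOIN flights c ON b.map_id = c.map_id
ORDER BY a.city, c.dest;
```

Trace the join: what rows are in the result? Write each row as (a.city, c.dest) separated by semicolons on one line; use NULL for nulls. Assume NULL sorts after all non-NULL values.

(Boston, NULL); (Chicago, NULL); (Madrid, NULL); (Madrid, NULL); (Quebec, NULL); (Seattle, NULL)

Joins associate left-to-right: airports LEFT JOIN mapping on code gives 6 intermediate row(s).
Then LEFT JOIN `flights c` on map_id: each of those 6 rows is kept; rows whose b.map_id has no match in c get NULL for c's columns.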